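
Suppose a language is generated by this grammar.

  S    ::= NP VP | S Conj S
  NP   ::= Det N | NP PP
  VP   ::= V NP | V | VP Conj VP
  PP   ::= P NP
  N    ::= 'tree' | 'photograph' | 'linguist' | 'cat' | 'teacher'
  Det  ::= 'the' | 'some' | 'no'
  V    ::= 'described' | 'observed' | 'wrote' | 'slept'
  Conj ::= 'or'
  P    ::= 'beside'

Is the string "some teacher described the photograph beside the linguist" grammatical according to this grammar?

Grammatical

[S [NP [Det some] [N teacher]] [VP [V described] [NP [NP [Det the] [N photograph]] [PP [P beside] [NP [Det the] [N linguist]]]]]]
Each bracket corresponds to one application of a listed rule, so the string is derivable from S.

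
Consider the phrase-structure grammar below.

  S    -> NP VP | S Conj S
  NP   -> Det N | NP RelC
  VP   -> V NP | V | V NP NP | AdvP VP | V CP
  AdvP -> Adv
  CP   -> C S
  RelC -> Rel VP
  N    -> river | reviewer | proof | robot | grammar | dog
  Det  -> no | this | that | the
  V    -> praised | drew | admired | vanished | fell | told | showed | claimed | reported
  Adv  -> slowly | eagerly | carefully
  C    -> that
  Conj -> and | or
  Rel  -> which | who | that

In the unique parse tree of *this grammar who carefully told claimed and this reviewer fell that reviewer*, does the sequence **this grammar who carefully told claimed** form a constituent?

[S [S [NP [NP [Det this] [N grammar]] [RelC [Rel who] [VP [AdvP [Adv carefully]] [VP [V told]]]]] [VP [V claimed]]] [Conj and] [S [NP [Det this] [N reviewer]] [VP [V fell] [NP [Det that] [N reviewer]]]]]
The words 'this grammar who carefully told claimed' are exhaustively dominated by a single S node (built by S → NP VP), so they form a constituent.

Yes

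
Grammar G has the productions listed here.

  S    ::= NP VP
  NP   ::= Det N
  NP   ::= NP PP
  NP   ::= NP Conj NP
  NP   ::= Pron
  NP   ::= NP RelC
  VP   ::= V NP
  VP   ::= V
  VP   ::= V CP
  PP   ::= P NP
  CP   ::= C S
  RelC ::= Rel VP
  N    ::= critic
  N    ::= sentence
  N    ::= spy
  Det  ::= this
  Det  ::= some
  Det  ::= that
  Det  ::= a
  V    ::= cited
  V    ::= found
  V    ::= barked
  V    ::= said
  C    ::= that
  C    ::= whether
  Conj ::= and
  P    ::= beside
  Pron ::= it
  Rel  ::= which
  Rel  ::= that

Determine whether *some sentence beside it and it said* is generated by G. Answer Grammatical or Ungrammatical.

Grammatical

S
  NP
    NP
      Det: some
      N: sentence
    PP
      P: beside
      NP
        NP
          Pron: it
        Conj: and
        NP
          Pron: it
  VP
    V: said
Every word is introduced by a lexical rule and the phrasal rules combine the resulting categories into a single S.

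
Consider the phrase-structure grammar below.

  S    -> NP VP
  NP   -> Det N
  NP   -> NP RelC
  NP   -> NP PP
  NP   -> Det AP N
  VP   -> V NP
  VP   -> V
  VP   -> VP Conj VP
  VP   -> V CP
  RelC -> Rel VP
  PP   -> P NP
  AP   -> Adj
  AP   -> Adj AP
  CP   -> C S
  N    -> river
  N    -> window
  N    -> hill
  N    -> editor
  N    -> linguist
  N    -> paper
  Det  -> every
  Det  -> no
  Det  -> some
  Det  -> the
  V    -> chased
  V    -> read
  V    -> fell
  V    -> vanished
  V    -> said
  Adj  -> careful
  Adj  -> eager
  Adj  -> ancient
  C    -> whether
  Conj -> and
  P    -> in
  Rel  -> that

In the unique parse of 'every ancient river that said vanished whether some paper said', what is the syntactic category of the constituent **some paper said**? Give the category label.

S
  NP
    NP
      Det: every
      AP
        Adj: ancient
      N: river
    RelC
      Rel: that
      VP
        V: said
  VP
    V: vanished
    CP
      C: whether
      S
        NP
          Det: some
          N: paper
        VP
          V: said
The span 'some paper said' is the S node built by S → NP VP.

S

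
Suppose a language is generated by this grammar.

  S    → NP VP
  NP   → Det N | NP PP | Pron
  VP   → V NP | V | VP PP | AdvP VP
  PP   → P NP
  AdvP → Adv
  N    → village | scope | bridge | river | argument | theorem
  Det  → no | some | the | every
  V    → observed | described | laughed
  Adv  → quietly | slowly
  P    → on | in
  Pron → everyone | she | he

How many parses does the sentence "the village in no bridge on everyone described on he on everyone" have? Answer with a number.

4

Two of the 4 distinct bracketings:
[S [NP [NP [Det the] [N village]] [PP [P in] [NP [NP [Det no] [N bridge]] [PP [P on] [NP [Pron everyone]]]]]] [VP [VP [V described]] [PP [P on] [NP [NP [Pron he]] [PP [P on] [NP [Pron everyone]]]]]]]
[S [NP [NP [Det the] [N village]] [PP [P in] [NP [NP [Det no] [N bridge]] [PP [P on] [NP [Pron everyone]]]]]] [VP [VP [VP [V described]] [PP [P on] [NP [Pron he]]]] [PP [P on] [NP [Pron everyone]]]]]
The trees differ in how a recursive rule is bracketed over the same span.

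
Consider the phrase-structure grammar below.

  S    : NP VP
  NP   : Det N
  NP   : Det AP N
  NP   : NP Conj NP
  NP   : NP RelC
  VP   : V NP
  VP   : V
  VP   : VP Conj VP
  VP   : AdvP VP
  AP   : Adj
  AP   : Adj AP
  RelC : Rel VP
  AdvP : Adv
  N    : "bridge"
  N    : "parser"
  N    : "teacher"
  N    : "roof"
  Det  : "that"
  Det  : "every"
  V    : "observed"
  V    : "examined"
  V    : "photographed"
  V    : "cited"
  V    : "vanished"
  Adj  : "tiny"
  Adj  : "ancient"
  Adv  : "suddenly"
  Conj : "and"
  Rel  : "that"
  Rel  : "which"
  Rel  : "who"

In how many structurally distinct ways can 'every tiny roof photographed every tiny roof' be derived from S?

[S [NP [Det every] [AP [Adj tiny]] [N roof]] [VP [V photographed] [NP [Det every] [AP [Adj tiny]] [N roof]]]]
No rule offers an alternative attachment or grouping for any span, so this is the only derivation.

1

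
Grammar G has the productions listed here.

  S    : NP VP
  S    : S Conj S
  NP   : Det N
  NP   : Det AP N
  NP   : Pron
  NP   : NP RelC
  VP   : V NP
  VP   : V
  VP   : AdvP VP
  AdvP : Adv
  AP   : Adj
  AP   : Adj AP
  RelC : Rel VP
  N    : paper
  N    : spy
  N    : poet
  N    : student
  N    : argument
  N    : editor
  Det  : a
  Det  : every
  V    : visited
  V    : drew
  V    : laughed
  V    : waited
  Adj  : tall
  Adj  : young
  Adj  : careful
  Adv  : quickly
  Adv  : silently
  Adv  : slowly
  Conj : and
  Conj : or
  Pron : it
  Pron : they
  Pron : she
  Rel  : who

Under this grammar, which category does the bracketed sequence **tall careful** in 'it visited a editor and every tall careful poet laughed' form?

[S [S [NP [Pron it]] [VP [V visited] [NP [Det a] [N editor]]]] [Conj and] [S [NP [Det every] [AP [Adj tall] [AP [Adj careful]]] [N poet]] [VP [V laughed]]]]
The span 'tall careful' is the AP node built by AP → Adj AP.

AP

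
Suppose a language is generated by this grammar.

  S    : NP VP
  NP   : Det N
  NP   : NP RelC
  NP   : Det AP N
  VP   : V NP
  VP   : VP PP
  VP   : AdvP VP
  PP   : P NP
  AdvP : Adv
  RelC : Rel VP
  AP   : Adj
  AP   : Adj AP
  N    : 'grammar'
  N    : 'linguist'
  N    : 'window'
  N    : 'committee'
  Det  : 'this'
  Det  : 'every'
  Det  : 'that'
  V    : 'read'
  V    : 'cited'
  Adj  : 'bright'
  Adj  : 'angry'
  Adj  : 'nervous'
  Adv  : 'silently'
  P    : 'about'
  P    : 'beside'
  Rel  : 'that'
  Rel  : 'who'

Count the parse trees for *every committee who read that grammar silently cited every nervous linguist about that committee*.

2

The two bracketings:
[S [NP [NP [Det every] [N committee]] [RelC [Rel who] [VP [V read] [NP [Det that] [N grammar]]]]] [VP [VP [AdvP [Adv silently]] [VP [V cited] [NP [Det every] [AP [Adj nervous]] [N linguist]]]] [PP [P about] [NP [Det that] [N committee]]]]]
[S [NP [NP [Det every] [N committee]] [RelC [Rel who] [VP [V read] [NP [Det that] [N grammar]]]]] [VP [AdvP [Adv silently]] [VP [VP [V cited] [NP [Det every] [AP [Adj nervous]] [N linguist]]] [PP [P about] [NP [Det that] [N committee]]]]]]
The trees differ in how a recursive rule is bracketed over the same span.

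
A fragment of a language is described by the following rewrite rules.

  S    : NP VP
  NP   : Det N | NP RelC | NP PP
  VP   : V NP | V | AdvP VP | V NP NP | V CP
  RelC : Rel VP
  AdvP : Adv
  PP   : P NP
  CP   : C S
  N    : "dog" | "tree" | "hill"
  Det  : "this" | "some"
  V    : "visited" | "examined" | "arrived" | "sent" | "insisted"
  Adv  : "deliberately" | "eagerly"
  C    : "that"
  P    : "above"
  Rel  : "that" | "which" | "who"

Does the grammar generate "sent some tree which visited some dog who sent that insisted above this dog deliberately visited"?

For S → NP VP, no prefix of the string parses as an NP.

Ungrammatical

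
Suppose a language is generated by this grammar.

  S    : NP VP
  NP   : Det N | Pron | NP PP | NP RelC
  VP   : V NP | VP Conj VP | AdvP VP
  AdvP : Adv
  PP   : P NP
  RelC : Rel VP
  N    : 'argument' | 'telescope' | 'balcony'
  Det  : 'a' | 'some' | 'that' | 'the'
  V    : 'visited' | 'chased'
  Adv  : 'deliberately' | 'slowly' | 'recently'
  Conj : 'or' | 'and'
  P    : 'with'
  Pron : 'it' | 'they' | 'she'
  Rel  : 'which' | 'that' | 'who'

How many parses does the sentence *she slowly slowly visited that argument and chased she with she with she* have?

6

Two of the 6 distinct bracketings:
[S [NP [Pron she]] [VP [VP [AdvP [Adv slowly]] [VP [AdvP [Adv slowly]] [VP [V visited] [NP [Det that] [N argument]]]]] [Conj and] [VP [V chased] [NP [NP [Pron she]] [PP [P with] [NP [NP [Pron she]] [PP [P with] [NP [Pron she]]]]]]]]]
[S [NP [Pron she]] [VP [VP [AdvP [Adv slowly]] [VP [AdvP [Adv slowly]] [VP [V visited] [NP [Det that] [N argument]]]]] [Conj and] [VP [V chased] [NP [NP [NP [Pron she]] [PP [P with] [NP [Pron she]]]] [PP [P with] [NP [Pron she]]]]]]]
The trees differ in how a recursive rule is bracketed over the same span.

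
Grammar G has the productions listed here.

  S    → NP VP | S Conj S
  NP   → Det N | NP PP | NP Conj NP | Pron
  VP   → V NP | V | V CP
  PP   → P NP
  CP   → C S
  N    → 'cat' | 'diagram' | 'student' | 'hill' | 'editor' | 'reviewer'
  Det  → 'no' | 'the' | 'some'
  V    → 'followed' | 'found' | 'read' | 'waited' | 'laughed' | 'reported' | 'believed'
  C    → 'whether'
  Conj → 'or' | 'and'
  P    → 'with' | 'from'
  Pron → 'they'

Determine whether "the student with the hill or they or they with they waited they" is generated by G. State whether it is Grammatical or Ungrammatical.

Grammatical

S
  NP
    NP
      Det: the
      N: student
    PP
      P: with
      NP
        NP
          NP
            Det: the
            N: hill
          Conj: or
          NP
            NP
              Pron: they
            Conj: or
            NP
              Pron: they
        PP
          P: with
          NP
            Pron: they
  VP
    V: waited
    NP
      Pron: they
Each bracket corresponds to one application of a listed rule, so the string is derivable from S.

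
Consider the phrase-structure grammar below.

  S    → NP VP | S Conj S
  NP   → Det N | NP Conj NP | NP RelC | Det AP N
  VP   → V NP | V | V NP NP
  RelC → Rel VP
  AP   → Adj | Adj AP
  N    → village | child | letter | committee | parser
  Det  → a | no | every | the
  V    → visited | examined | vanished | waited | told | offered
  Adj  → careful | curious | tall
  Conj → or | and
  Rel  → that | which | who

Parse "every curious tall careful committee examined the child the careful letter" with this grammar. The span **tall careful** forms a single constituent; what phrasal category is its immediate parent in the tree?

S
  NP
    Det: every
    AP
      Adj: curious
      AP
        Adj: tall
        AP
          Adj: careful
    N: committee
  VP
    V: examined
    NP
      Det: the
      N: child
    NP
      Det: the
      AP
        Adj: careful
      N: letter
The span 'tall careful' is the AP node built by AP → Adj AP.
Its mother is the AP built by AP → Adj AP.

AP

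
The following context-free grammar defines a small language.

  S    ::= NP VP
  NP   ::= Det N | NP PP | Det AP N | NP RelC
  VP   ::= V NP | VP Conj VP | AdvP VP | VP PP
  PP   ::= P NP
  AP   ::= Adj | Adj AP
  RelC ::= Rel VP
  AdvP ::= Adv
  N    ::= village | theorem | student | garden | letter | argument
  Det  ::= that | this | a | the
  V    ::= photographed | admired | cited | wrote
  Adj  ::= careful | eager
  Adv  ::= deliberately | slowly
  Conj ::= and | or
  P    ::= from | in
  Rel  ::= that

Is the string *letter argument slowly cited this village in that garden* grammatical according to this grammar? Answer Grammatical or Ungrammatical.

Ungrammatical

An N word can never sit immediately before an N word in any string this grammar generates, so the substring 'letter argument' rules out a derivation.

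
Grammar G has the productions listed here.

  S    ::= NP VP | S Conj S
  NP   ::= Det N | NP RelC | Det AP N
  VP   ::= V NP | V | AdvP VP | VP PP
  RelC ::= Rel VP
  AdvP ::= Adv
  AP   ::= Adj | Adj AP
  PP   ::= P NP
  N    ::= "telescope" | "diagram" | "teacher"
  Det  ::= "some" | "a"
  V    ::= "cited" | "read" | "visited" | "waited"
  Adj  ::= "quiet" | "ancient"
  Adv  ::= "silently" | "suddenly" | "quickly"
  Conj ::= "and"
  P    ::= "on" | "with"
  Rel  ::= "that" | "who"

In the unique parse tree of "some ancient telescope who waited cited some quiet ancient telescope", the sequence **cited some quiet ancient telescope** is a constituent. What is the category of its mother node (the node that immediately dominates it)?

[S [NP [NP [Det some] [AP [Adj ancient]] [N telescope]] [RelC [Rel who] [VP [V waited]]]] [VP [V cited] [NP [Det some] [AP [Adj quiet] [AP [Adj ancient]]] [N telescope]]]]
The span 'cited some quiet ancient telescope' is the VP node built by VP → V NP.
Its mother is the S built by S → NP VP.

S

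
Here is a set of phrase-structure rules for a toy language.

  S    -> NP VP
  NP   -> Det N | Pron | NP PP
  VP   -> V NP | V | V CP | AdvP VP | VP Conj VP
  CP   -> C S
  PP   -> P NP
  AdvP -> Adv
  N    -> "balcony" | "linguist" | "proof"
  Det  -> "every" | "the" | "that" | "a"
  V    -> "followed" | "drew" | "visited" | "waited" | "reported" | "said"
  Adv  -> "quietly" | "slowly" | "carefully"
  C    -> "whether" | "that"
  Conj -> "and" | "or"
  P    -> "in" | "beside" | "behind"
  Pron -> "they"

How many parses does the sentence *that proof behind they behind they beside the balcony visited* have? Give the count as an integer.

5

Two of the 5 distinct bracketings:
[S [NP [NP [Det that] [N proof]] [PP [P behind] [NP [NP [Pron they]] [PP [P behind] [NP [NP [Pron they]] [PP [P beside] [NP [Det the] [N balcony]]]]]]]] [VP [V visited]]]
[S [NP [NP [Det that] [N proof]] [PP [P behind] [NP [NP [NP [Pron they]] [PP [P behind] [NP [Pron they]]]] [PP [P beside] [NP [Det the] [N balcony]]]]]] [VP [V visited]]]
The trees differ in how a recursive rule is bracketed over the same span.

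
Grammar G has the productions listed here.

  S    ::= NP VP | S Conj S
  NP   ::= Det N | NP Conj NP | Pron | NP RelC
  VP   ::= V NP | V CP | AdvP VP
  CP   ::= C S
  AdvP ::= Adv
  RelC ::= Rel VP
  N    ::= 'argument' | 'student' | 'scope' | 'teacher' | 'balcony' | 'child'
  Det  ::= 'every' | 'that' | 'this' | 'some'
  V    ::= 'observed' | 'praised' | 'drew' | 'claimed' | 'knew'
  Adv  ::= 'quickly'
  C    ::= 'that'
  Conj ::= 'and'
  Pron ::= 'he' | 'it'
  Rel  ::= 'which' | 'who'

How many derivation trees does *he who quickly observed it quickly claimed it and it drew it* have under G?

1

[S [S [NP [NP [Pron he]] [RelC [Rel who] [VP [AdvP [Adv quickly]] [VP [V observed] [NP [Pron it]]]]]] [VP [AdvP [Adv quickly]] [VP [V claimed] [NP [Pron it]]]]] [Conj and] [S [NP [Pron it]] [VP [V drew] [NP [Pron it]]]]]
No rule offers an alternative attachment or grouping for any span, so this is the only derivation.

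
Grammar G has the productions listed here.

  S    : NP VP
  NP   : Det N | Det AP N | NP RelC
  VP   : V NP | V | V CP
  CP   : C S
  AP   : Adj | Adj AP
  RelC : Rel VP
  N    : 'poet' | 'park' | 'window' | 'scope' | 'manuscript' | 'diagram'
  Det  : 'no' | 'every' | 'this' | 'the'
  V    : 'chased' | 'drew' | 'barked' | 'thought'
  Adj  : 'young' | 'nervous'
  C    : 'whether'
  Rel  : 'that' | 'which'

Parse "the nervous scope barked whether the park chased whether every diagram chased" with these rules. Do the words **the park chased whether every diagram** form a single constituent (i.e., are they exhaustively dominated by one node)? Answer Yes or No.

[S [NP [Det the] [AP [Adj nervous]] [N scope]] [VP [V barked] [CP [C whether] [S [NP [Det the] [N park]] [VP [V chased] [CP [C whether] [S [NP [Det every] [N diagram]] [VP [V chased]]]]]]]]]
The smallest constituent containing 'the park chased whether every diagram' is the S spanning 'the park chased whether every diagram chased'; no single node in the tree dominates exactly the given words.

No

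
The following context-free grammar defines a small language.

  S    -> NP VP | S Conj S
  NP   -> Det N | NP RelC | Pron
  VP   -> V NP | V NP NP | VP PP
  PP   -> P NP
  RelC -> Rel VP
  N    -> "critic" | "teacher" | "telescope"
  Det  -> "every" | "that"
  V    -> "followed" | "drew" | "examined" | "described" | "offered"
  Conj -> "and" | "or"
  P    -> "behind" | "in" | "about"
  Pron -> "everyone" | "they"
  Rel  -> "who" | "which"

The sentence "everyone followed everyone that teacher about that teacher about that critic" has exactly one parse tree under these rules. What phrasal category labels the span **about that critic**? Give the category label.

PP

S
  NP
    Pron: everyone
  VP
    VP
      VP
        V: followed
        NP
          Pron: everyone
        NP
          Det: that
          N: teacher
      PP
        P: about
        NP
          Det: that
          N: teacher
    PP
      P: about
      NP
        Det: that
        N: critic
The span 'about that critic' is the PP node built by PP → P NP.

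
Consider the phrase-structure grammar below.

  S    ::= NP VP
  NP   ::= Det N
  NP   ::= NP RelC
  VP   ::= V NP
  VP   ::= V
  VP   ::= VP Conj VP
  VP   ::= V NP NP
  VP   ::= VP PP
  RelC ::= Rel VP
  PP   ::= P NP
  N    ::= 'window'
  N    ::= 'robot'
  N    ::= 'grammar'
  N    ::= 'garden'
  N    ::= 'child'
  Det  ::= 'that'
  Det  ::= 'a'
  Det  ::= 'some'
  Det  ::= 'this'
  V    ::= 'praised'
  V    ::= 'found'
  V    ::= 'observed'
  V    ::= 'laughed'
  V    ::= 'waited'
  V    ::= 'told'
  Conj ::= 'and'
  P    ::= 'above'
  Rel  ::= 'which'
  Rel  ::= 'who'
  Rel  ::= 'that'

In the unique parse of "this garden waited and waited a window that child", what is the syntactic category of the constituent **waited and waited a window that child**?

[S [NP [Det this] [N garden]] [VP [VP [V waited]] [Conj and] [VP [V waited] [NP [Det a] [N window]] [NP [Det that] [N child]]]]]
The span 'waited and waited a window that child' is the VP node built by VP → VP Conj VP.

VP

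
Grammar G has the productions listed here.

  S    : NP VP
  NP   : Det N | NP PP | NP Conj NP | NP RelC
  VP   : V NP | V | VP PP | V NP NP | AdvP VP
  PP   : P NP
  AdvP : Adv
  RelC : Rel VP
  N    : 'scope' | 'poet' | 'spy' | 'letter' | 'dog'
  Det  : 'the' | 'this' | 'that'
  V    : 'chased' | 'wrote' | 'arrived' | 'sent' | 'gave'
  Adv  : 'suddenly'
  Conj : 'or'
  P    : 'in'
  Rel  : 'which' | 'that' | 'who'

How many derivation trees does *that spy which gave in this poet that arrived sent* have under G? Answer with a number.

4

Two of the 4 distinct bracketings:
[S [NP [NP [NP [Det that] [N spy]] [RelC [Rel which] [VP [V gave]]]] [PP [P in] [NP [NP [Det this] [N poet]] [RelC [Rel that] [VP [V arrived]]]]]] [VP [V sent]]]
[S [NP [NP [Det that] [N spy]] [RelC [Rel which] [VP [VP [V gave]] [PP [P in] [NP [NP [Det this] [N poet]] [RelC [Rel that] [VP [V arrived]]]]]]]] [VP [V sent]]]
The difference turns on whether NP → NP PP is used at the relevant span, versus an alternative expansion of NP.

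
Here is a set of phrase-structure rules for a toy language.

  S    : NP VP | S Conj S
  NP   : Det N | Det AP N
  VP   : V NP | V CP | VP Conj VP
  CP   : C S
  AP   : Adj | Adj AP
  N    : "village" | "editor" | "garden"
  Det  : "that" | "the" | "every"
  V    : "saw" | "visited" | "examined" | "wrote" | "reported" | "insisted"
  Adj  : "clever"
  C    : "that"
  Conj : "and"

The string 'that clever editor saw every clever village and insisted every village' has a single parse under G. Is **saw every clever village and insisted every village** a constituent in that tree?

Yes

[S [NP [Det that] [AP [Adj clever]] [N editor]] [VP [VP [V saw] [NP [Det every] [AP [Adj clever]] [N village]]] [Conj and] [VP [V insisted] [NP [Det every] [N village]]]]]
The words 'saw every clever village and insisted every village' are exhaustively dominated by a single VP node (built by VP → VP Conj VP), so they form a constituent.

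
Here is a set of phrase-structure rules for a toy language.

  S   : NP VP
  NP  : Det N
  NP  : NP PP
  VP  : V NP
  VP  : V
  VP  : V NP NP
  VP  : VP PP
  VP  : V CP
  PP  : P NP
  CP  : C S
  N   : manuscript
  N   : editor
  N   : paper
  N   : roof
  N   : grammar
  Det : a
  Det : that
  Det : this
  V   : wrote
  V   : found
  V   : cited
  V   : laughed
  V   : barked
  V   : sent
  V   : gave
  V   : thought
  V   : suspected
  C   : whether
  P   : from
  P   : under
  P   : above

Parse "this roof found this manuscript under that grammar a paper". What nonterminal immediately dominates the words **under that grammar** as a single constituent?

[S [NP [Det this] [N roof]] [VP [V found] [NP [NP [Det this] [N manuscript]] [PP [P under] [NP [Det that] [N grammar]]]] [NP [Det a] [N paper]]]]
The span 'under that grammar' is the PP node built by PP → P NP.

PP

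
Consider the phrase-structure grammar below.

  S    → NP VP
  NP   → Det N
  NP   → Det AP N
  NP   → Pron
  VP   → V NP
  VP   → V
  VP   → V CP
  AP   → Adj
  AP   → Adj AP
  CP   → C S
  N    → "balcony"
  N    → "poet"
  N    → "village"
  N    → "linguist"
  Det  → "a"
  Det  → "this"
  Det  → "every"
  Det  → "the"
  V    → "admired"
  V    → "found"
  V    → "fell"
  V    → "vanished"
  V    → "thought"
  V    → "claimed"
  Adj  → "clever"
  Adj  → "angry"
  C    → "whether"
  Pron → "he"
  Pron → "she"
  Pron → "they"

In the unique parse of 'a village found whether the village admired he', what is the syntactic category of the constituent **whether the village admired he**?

[S [NP [Det a] [N village]] [VP [V found] [CP [C whether] [S [NP [Det the] [N village]] [VP [V admired] [NP [Pron he]]]]]]]
The span 'whether the village admired he' is the CP node built by CP → C S.

CP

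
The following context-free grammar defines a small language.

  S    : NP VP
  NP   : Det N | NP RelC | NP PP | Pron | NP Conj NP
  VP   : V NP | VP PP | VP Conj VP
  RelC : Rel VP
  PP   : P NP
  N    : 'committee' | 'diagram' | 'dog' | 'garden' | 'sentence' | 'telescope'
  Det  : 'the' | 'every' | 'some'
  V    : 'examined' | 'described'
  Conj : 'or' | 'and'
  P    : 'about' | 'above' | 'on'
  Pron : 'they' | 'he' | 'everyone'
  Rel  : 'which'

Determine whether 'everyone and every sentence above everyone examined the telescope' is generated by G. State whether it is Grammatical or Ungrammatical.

S
  NP
    NP
      NP
        Pron: everyone
      Conj: and
      NP
        Det: every
        N: sentence
    PP
      P: above
      NP
        Pron: everyone
  VP
    V: examined
    NP
      Det: the
      N: telescope
Every word is introduced by a lexical rule and the phrasal rules combine the resulting categories into a single S.

Grammatical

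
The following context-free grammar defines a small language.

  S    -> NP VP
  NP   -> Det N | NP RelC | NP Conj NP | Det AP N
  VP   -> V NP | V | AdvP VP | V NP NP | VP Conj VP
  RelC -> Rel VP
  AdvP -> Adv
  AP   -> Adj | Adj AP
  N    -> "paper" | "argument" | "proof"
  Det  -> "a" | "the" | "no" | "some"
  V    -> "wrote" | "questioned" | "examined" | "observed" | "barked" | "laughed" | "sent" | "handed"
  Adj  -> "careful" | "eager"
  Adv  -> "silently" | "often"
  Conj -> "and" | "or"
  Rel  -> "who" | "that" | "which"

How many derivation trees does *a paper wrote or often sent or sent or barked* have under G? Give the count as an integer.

Two of the 9 distinct bracketings:
[S [NP [Det a] [N paper]] [VP [VP [V wrote]] [Conj or] [VP [AdvP [Adv often]] [VP [VP [V sent]] [Conj or] [VP [VP [V sent]] [Conj or] [VP [V barked]]]]]]]
[S [NP [Det a] [N paper]] [VP [VP [V wrote]] [Conj or] [VP [AdvP [Adv often]] [VP [VP [VP [V sent]] [Conj or] [VP [V sent]]] [Conj or] [VP [V barked]]]]]]
The trees differ in how a recursive rule is bracketed over the same span.

9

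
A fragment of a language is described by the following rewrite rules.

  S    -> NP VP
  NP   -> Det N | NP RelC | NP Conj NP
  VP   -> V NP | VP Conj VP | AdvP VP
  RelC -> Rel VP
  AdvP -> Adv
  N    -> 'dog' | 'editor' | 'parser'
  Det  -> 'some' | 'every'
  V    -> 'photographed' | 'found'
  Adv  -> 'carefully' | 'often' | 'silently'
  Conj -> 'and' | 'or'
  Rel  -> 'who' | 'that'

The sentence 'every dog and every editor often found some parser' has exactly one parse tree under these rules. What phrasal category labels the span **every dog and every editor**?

[S [NP [NP [Det every] [N dog]] [Conj and] [NP [Det every] [N editor]]] [VP [AdvP [Adv often]] [VP [V found] [NP [Det some] [N parser]]]]]
The span 'every dog and every editor' is the NP node built by NP → NP Conj NP.

NP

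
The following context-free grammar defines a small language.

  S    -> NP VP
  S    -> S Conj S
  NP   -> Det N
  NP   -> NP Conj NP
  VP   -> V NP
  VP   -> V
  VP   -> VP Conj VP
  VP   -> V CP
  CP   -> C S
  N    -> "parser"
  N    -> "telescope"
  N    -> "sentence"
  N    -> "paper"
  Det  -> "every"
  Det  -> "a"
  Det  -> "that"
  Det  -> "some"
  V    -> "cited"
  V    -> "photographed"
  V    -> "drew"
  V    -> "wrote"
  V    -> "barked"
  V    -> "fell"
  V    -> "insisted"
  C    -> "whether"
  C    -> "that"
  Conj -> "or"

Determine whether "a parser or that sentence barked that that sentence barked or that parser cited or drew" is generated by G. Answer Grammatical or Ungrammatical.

[S [NP [NP [Det a] [N parser]] [Conj or] [NP [Det that] [N sentence]]] [VP [VP [V barked] [CP [C that] [S [S [NP [Det that] [N sentence]] [VP [V barked]]] [Conj or] [S [NP [Det that] [N parser]] [VP [V cited]]]]]] [Conj or] [VP [V drew]]]]
Every word is introduced by a lexical rule and the phrasal rules combine the resulting categories into a single S.

Grammatical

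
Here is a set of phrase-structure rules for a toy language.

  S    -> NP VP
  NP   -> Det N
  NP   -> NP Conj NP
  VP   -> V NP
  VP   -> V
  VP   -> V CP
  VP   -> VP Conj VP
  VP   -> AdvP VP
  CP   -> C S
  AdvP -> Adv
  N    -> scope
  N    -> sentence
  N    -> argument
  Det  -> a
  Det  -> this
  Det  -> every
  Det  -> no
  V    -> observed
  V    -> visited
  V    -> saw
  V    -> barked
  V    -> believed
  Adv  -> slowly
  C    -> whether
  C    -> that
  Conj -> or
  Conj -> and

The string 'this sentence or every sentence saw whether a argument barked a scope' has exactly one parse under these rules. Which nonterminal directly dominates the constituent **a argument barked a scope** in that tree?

[S [NP [NP [Det this] [N sentence]] [Conj or] [NP [Det every] [N sentence]]] [VP [V saw] [CP [C whether] [S [NP [Det a] [N argument]] [VP [V barked] [NP [Det a] [N scope]]]]]]]
The span 'a argument barked a scope' is the S node built by S → NP VP.
Its mother is the CP built by CP → C S.

CP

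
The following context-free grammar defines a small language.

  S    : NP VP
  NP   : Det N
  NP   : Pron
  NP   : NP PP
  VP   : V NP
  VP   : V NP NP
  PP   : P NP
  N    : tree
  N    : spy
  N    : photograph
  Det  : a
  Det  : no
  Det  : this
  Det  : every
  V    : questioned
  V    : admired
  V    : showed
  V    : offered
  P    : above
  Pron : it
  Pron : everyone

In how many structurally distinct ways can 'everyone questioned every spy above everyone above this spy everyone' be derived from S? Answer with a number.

The two bracketings:
[S [NP [Pron everyone]] [VP [V questioned] [NP [NP [Det every] [N spy]] [PP [P above] [NP [NP [Pron everyone]] [PP [P above] [NP [Det this] [N spy]]]]]] [NP [Pron everyone]]]]
[S [NP [Pron everyone]] [VP [V questioned] [NP [NP [NP [Det every] [N spy]] [PP [P above] [NP [Pron everyone]]]] [PP [P above] [NP [Det this] [N spy]]]] [NP [Pron everyone]]]]
The trees differ in how a recursive rule is bracketed over the same span.

2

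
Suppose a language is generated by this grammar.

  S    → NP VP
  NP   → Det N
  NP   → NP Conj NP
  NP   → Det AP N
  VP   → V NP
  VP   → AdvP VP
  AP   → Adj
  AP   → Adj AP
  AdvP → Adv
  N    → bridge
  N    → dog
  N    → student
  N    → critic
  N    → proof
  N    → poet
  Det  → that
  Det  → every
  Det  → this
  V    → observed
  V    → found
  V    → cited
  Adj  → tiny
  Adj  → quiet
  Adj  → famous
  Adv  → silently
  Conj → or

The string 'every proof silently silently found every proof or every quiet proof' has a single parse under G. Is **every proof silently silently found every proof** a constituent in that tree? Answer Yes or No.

[S [NP [Det every] [N proof]] [VP [AdvP [Adv silently]] [VP [AdvP [Adv silently]] [VP [V found] [NP [NP [Det every] [N proof]] [Conj or] [NP [Det every] [AP [Adj quiet]] [N proof]]]]]]]
The smallest constituent containing 'every proof silently silently found every proof' is the S spanning 'every proof silently silently found every proof or every quiet proof'; no single node in the tree dominates exactly the given words.

No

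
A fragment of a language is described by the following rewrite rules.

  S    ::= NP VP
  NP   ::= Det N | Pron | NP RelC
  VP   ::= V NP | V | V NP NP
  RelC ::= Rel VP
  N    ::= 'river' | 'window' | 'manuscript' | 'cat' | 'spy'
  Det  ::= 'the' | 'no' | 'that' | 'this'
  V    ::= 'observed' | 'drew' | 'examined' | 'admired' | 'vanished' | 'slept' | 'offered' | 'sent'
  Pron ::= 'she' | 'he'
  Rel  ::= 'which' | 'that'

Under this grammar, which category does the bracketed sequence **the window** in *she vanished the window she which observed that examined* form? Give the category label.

[S [NP [Pron she]] [VP [V vanished] [NP [Det the] [N window]] [NP [NP [NP [Pron she]] [RelC [Rel which] [VP [V observed]]]] [RelC [Rel that] [VP [V examined]]]]]]
The span 'the window' is the NP node built by NP → Det N.

NP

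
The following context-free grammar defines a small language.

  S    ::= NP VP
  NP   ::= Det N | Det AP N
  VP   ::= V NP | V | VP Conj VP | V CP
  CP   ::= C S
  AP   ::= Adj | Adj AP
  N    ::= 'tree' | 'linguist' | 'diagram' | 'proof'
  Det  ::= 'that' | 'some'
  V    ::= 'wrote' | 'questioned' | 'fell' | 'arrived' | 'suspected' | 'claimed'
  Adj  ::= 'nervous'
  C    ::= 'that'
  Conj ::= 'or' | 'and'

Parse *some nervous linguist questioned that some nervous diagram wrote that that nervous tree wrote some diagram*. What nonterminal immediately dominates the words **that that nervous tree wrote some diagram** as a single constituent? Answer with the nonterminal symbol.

S
  NP
    Det: some
    AP
      Adj: nervous
    N: linguist
  VP
    V: questioned
    CP
      C: that
      S
        NP
          Det: some
          AP
            Adj: nervous
          N: diagram
        VP
          V: wrote
          CP
            C: that
            S
              NP
                Det: that
                AP
                  Adj: nervous
                N: tree
              VP
                V: wrote
                NP
                  Det: some
                  N: diagram
The span 'that that nervous tree wrote some diagram' is the CP node built by CP → C S.

CP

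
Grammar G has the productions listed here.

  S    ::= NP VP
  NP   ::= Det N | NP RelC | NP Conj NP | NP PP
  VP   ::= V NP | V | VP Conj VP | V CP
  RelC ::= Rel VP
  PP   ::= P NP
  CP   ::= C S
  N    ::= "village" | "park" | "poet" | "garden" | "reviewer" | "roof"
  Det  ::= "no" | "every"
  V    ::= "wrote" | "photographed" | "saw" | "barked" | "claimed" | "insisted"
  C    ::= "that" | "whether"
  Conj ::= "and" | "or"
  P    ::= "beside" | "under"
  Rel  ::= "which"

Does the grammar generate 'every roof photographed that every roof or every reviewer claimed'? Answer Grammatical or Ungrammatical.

[S [NP [Det every] [N roof]] [VP [V photographed] [CP [C that] [S [NP [NP [Det every] [N roof]] [Conj or] [NP [Det every] [N reviewer]]] [VP [V claimed]]]]]]
Each bracket corresponds to one application of a listed rule, so the string is derivable from S.

Grammatical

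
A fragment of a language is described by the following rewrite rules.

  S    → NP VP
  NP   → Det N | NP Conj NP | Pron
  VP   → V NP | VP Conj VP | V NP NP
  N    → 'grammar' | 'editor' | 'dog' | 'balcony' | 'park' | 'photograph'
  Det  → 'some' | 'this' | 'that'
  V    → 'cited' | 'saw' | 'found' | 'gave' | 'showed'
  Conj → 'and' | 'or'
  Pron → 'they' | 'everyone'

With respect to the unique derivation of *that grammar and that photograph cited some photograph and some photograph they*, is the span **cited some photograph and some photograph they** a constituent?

Yes

[S [NP [NP [Det that] [N grammar]] [Conj and] [NP [Det that] [N photograph]]] [VP [V cited] [NP [NP [Det some] [N photograph]] [Conj and] [NP [Det some] [N photograph]]] [NP [Pron they]]]]
The words 'cited some photograph and some photograph they' are exhaustively dominated by a single VP node (built by VP → V NP NP), so they form a constituent.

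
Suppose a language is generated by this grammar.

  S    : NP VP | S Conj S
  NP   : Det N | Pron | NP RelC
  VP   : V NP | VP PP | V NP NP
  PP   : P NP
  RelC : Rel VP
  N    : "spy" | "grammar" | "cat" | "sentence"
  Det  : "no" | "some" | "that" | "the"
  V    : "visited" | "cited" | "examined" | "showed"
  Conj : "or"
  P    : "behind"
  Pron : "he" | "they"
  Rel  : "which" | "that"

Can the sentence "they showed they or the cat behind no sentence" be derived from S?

For S → NP VP, the only prefix that parses as NP is 'they', but the remainder 'showed they or the cat behind no sentence' is not a VP under these rules. The alternative S rule S → S Conj S likewise has no satisfying split.

Ungrammatical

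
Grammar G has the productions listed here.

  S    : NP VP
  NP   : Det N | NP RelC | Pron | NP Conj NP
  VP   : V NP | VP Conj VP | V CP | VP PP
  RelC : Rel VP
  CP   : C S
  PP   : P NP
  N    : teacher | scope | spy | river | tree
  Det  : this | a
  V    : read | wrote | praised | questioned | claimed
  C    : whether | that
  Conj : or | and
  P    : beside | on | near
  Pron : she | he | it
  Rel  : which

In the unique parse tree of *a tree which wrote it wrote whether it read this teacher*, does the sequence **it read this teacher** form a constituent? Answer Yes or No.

Yes

[S [NP [NP [Det a] [N tree]] [RelC [Rel which] [VP [V wrote] [NP [Pron it]]]]] [VP [V wrote] [CP [C whether] [S [NP [Pron it]] [VP [V read] [NP [Det this] [N teacher]]]]]]]
The words 'it read this teacher' are exhaustively dominated by a single S node (built by S → NP VP), so they form a constituent.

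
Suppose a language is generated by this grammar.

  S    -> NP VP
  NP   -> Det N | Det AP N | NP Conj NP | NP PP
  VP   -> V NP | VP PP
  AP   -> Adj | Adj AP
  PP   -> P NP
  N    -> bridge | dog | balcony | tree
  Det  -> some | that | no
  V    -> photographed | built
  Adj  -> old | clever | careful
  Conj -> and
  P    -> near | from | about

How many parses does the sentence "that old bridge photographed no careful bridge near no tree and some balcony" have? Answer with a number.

3

Two of the 3 distinct bracketings:
[S [NP [Det that] [AP [Adj old]] [N bridge]] [VP [V photographed] [NP [NP [NP [Det no] [AP [Adj careful]] [N bridge]] [PP [P near] [NP [Det no] [N tree]]]] [Conj and] [NP [Det some] [N balcony]]]]]
[S [NP [Det that] [AP [Adj old]] [N bridge]] [VP [V photographed] [NP [NP [Det no] [AP [Adj careful]] [N bridge]] [PP [P near] [NP [NP [Det no] [N tree]] [Conj and] [NP [Det some] [N balcony]]]]]]]
The trees differ in how a recursive rule is bracketed over the same span.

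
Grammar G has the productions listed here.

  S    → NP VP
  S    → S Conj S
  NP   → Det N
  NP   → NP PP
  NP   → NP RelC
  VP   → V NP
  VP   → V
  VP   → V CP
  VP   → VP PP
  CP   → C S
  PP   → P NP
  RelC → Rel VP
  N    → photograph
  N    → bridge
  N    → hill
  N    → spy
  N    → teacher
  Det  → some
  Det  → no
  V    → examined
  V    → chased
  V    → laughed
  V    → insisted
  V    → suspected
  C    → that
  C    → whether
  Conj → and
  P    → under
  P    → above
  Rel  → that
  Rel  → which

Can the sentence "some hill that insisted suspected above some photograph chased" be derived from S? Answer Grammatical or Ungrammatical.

For S → NP VP, every NP-prefix leaves a non-VP remainder: after 'some hill' the remainder is not a VP; after 'some hill that insisted' the remainder is not a VP. The alternative S rule S → S Conj S likewise has no satisfying split.

Ungrammatical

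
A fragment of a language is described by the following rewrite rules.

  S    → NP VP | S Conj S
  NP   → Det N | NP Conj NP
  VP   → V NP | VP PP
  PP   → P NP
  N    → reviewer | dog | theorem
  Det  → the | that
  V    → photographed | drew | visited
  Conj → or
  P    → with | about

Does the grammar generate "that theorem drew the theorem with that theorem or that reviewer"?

[S [NP [Det that] [N theorem]] [VP [VP [V drew] [NP [Det the] [N theorem]]] [PP [P with] [NP [NP [Det that] [N theorem]] [Conj or] [NP [Det that] [N reviewer]]]]]]
Each bracket corresponds to one application of a listed rule, so the string is derivable from S.

Grammatical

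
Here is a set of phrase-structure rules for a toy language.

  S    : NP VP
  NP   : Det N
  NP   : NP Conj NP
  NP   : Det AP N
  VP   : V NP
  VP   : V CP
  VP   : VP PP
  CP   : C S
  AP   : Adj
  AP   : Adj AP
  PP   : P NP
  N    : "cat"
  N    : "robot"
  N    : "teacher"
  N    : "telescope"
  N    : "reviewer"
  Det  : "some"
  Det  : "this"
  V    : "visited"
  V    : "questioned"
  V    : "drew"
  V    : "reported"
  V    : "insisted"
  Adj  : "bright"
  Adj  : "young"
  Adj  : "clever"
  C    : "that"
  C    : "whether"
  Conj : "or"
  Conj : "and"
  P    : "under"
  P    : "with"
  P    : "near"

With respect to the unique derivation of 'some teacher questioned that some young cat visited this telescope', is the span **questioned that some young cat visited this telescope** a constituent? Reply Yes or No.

Yes

[S [NP [Det some] [N teacher]] [VP [V questioned] [CP [C that] [S [NP [Det some] [AP [Adj young]] [N cat]] [VP [V visited] [NP [Det this] [N telescope]]]]]]]
The words 'questioned that some young cat visited this telescope' are exhaustively dominated by a single VP node (built by VP → V CP), so they form a constituent.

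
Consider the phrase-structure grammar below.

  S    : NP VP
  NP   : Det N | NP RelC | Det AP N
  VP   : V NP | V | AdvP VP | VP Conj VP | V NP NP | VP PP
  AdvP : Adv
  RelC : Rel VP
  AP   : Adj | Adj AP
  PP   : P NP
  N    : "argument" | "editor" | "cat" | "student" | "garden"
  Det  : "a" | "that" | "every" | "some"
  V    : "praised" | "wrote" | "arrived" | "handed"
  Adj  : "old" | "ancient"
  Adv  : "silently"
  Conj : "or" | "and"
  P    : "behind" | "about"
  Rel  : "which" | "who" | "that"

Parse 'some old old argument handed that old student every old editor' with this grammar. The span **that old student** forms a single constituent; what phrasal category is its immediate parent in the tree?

VP

[S [NP [Det some] [AP [Adj old] [AP [Adj old]]] [N argument]] [VP [V handed] [NP [Det that] [AP [Adj old]] [N student]] [NP [Det every] [AP [Adj old]] [N editor]]]]
The span 'that old student' is the NP node built by NP → Det AP N.
Its mother is the VP built by VP → V NP NP.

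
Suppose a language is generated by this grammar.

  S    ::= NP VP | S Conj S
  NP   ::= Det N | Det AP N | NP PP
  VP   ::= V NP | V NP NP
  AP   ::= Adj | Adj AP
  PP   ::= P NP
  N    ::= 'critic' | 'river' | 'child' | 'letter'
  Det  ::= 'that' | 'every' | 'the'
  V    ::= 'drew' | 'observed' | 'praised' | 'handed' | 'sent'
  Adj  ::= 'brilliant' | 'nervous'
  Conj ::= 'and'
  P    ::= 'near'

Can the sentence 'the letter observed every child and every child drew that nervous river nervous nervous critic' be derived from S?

An N word can never sit immediately before an Adj word in any string this grammar generates, so the substring 'river nervous' rules out a derivation.

Ungrammatical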